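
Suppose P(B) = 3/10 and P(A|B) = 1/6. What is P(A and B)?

By definition, P(A|B) = P(A ∩ B) / P(B)
So P(A ∩ B) = P(A|B) × P(B)
= 1/6 × 3/10
= 1/20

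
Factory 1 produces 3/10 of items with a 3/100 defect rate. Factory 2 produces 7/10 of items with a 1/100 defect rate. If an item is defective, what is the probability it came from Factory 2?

Using Bayes' theorem:
P(F1) = 3/10, P(D|F1) = 3/100
P(F2) = 7/10, P(D|F2) = 1/100
P(D) = P(D|F1)P(F1) + P(D|F2)P(F2)
     = \frac{2}{125}
P(F2|D) = P(D|F2)P(F2) / P(D)
= \frac{7}{16}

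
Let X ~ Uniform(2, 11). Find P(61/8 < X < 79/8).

P(61/8 < X < 79/8) = ∫_{61/8}^{79/8} f(x) dx
where f(x) = \frac{1}{9}
= \frac{1}{4}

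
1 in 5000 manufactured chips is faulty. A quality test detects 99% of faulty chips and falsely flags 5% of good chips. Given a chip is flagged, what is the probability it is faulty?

Let D = the rare event, + = positive/flagged.
P(D) = 1/5000
P(+|D) = 99/100
P(+|D') = 5/100 = 1/20
P(+) = P(+|D)P(D) + P(+|D')P(D')
     = \frac{99}{100} × \frac{1}{5000} + \frac{1}{20} × \frac{4999}{5000}
     = \frac{12547}{250000}
P(D|+) = P(+|D)P(D)/P(+) = \frac{99}{25094}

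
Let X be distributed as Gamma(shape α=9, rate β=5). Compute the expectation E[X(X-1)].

E[X(X-1)] = E[X² - X] = E[X²] - E[X]
E[X] = \frac{9}{5}
E[X²] = Var(X) + (E[X])² = \frac{9}{25} + (\frac{9}{5})² = \frac{18}{5}
E[X(X-1)] = \frac{18}{5} - \frac{9}{5} = \frac{9}{5}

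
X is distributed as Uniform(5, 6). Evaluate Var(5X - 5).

For X ~ Uniform(5, 6):
Var(X) = \frac{1}{12}
Var(5X - 5) = (5)² × Var(X) = 25 × \frac{1}{12} = \frac{25}{12}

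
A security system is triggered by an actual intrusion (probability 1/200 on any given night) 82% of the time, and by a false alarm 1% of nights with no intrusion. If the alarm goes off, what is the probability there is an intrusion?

Let D = the rare event, + = positive/flagged.
P(D) = 1/200
P(+|D) = 82/100 = 41/50
P(+|D') = 1/100
P(+) = P(+|D)P(D) + P(+|D')P(D')
     = \frac{41}{50} × \frac{1}{200} + \frac{1}{100} × \frac{199}{200}
     = \frac{281}{20000}
P(D|+) = P(+|D)P(D)/P(+) = \frac{82}{281}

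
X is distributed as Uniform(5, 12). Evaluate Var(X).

For X ~ Uniform(5, 12):
Var(X) = \frac{49}{12}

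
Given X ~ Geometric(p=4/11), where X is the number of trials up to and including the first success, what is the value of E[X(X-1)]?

E[X(X-1)] = E[X² - X] = E[X²] - E[X]
E[X] = \frac{11}{4}
E[X²] = Var(X) + (E[X])² = \frac{77}{16} + (\frac{11}{4})² = \frac{99}{8}
E[X(X-1)] = \frac{99}{8} - \frac{11}{4} = \frac{77}{8}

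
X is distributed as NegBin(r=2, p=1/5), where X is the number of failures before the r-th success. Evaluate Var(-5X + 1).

For X ~ NegBin(r=2, p=1/5), where X is the number of failures before the r-th success:
Var(X) = 40
Var(-5X + 1) = (-5)² × Var(X) = 25 × 40 = 1000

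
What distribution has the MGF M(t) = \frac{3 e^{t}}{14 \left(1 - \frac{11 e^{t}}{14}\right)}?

The MGF M(t) = \frac{3 e^{t}}{14 \left(1 - \frac{11 e^{t}}{14}\right)} is the standard form for the Geometric distribution.
Comparing with the known MGF formula identifies: Geometric(p=3/14), X = trial number of first success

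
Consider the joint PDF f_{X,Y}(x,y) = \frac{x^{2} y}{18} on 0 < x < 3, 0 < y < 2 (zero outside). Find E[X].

f_X(x) = ∫_0^2 \frac{x^{2} y}{18} dy = \frac{x^{2}}{9}
E[X] = ∫_0^3 x × (\frac{x^{2}}{9}) dx = \frac{9}{4}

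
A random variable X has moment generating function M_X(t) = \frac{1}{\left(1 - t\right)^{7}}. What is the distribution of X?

The MGF M(t) = \frac{1}{\left(1 - t\right)^{7}} is the standard form for the Gamma distribution.
Comparing with the known MGF formula identifies: Gamma(shape α=7, rate β=1)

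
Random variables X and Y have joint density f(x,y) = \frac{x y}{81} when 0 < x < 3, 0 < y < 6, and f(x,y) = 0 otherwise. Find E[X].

f_X(x) = ∫_0^6 \frac{x y}{81} dy = \frac{2 x}{9}
E[X] = ∫_0^3 x × (\frac{2 x}{9}) dx = 2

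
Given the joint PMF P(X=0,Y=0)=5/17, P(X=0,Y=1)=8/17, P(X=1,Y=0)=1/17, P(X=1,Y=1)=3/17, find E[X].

First find marginal of X:
P(X=0) = 13/17
P(X=1) = 4/17
E[X] = 0 × 13/17 + 1 × 4/17 = 4/17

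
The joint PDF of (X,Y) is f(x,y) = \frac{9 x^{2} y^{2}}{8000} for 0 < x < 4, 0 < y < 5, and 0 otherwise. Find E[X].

f_X(x) = ∫_0^5 \frac{9 x^{2} y^{2}}{8000} dy = \frac{3 x^{2}}{64}
E[X] = ∫_0^4 x × (\frac{3 x^{2}}{64}) dx = 3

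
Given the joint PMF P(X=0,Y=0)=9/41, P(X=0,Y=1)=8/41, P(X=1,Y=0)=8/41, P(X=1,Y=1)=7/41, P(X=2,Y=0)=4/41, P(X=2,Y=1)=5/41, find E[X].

First find marginal of X:
P(X=0) = 17/41
P(X=1) = 15/41
P(X=2) = 9/41
E[X] = 0 × 17/41 + 1 × 15/41 + 2 × 9/41 = 33/41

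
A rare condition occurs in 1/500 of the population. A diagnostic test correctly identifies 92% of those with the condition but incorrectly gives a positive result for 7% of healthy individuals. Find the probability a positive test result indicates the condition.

Let D = the rare event, + = positive/flagged.
P(D) = 1/500
P(+|D) = 92/100 = 23/25
P(+|D') = 7/100
P(+) = P(+|D)P(D) + P(+|D')P(D')
     = \frac{23}{25} × \frac{1}{500} + \frac{7}{100} × \frac{499}{500}
     = \frac{717}{10000}
P(D|+) = P(+|D)P(D)/P(+) = \frac{92}{3585}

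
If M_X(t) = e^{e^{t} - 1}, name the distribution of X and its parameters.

The MGF M(t) = e^{e^{t} - 1} is the standard form for the Poisson distribution.
Comparing with the known MGF formula identifies: Poisson(λ=1)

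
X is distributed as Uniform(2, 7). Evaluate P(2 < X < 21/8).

P(2 < X < 21/8) = ∫_{2}^{21/8} f(x) dx
where f(x) = \frac{1}{5}
= \frac{1}{8}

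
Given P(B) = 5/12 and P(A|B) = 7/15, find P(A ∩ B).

By definition, P(A|B) = P(A ∩ B) / P(B)
So P(A ∩ B) = P(A|B) × P(B)
= 7/15 × 5/12
= 7/36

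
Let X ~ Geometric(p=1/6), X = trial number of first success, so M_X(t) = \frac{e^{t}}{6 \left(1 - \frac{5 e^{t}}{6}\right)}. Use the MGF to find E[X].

To find E[X], compute M^(1)(0):
M^(1)(t) = \frac{e^{t}}{6 \left(1 - \frac{5 e^{t}}{6}\right)} + \frac{5 e^{2 t}}{36 \left(1 - \frac{5 e^{t}}{6}\right)^{2}}
M^(1)(0) = 6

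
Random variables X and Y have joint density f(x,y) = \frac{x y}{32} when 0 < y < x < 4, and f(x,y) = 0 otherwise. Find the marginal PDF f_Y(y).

f_Y(y) = ∫_y^4 \frac{x y}{32} dx = \frac{y \left(16 - y^{2}\right)}{64}
for 0 < y < 4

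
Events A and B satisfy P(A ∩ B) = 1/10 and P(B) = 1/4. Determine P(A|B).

P(A|B) = P(A ∩ B) / P(B)
= (1/10) / (1/4)
= 2/5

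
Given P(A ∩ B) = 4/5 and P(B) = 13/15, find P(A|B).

P(A|B) = P(A ∩ B) / P(B)
= (4/5) / (13/15)
= 12/13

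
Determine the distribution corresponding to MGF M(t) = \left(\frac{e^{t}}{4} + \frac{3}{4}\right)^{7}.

The MGF M(t) = \left(\frac{e^{t}}{4} + \frac{3}{4}\right)^{7} is the standard form for the Binomial distribution.
Comparing with the known MGF formula identifies: Binomial(n=7, p=1/4)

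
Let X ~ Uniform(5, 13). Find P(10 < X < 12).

P(10 < X < 12) = ∫_{10}^{12} f(x) dx
where f(x) = \frac{1}{8}
= \frac{1}{4}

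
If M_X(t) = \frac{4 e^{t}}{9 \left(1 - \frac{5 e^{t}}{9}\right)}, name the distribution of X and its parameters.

The MGF M(t) = \frac{4 e^{t}}{9 \left(1 - \frac{5 e^{t}}{9}\right)} is the standard form for the Geometric distribution.
Comparing with the known MGF formula identifies: Geometric(p=4/9), X = trial number of first success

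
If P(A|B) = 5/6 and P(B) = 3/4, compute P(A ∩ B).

By definition, P(A|B) = P(A ∩ B) / P(B)
So P(A ∩ B) = P(A|B) × P(B)
= 5/6 × 3/4
= 5/8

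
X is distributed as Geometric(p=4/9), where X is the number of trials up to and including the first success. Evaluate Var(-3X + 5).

For X ~ Geometric(p=4/9), where X is the number of trials up to and including the first success:
Var(X) = \frac{45}{16}
Var(-3X + 5) = (-3)² × Var(X) = 9 × \frac{45}{16} = \frac{405}{16}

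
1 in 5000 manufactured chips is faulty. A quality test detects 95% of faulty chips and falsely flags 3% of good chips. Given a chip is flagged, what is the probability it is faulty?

Let D = the rare event, + = positive/flagged.
P(D) = 1/5000
P(+|D) = 95/100 = 19/20
P(+|D') = 3/100
P(+) = P(+|D)P(D) + P(+|D')P(D')
     = \frac{19}{20} × \frac{1}{5000} + \frac{3}{100} × \frac{4999}{5000}
     = \frac{3773}{125000}
P(D|+) = P(+|D)P(D)/P(+) = \frac{95}{15092}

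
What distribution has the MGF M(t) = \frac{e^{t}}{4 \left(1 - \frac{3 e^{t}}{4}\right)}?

The MGF M(t) = \frac{e^{t}}{4 \left(1 - \frac{3 e^{t}}{4}\right)} is the standard form for the Geometric distribution.
Comparing with the known MGF formula identifies: Geometric(p=1/4), X = trial number of first success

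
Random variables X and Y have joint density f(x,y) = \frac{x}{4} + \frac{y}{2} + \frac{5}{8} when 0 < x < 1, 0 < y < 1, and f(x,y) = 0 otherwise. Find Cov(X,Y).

E[XY] = ∫∫ xy × f(x,y) dx dy = \frac{9}{32}
E[X] = \frac{25}{48}
E[Y] = \frac{13}{24}
Cov(X,Y) = E[XY] - E[X]E[Y] = - \frac{1}{1152}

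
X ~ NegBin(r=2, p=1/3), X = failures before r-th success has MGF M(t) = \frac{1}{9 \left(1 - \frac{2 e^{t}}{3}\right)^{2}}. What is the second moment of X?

To find E[X^2], compute M^(2)(0):
M^(1)(t) = \frac{4 e^{t}}{27 \left(1 - \frac{2 e^{t}}{3}\right)^{3}}
M^(2)(t) = \frac{4 e^{t}}{27 \left(1 - \frac{2 e^{t}}{3}\right)^{3}} + \frac{8 e^{2 t}}{27 \left(1 - \frac{2 e^{t}}{3}\right)^{4}}
M^(2)(0) = 28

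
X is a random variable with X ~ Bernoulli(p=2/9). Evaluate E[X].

For X ~ Bernoulli(p=2/9), the expected value is:
E[X] = \frac{2}{9}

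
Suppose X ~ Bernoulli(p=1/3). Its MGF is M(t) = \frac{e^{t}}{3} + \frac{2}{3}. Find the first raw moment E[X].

To find E[X], compute M^(1)(0):
M^(1)(t) = \frac{e^{t}}{3}
M^(1)(0) = \frac{1}{3}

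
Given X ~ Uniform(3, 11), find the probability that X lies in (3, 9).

P(3 < X < 9) = ∫_{3}^{9} f(x) dx
where f(x) = \frac{1}{8}
= \frac{3}{4}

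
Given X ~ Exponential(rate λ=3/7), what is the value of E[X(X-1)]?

E[X(X-1)] = E[X² - X] = E[X²] - E[X]
E[X] = \frac{7}{3}
E[X²] = Var(X) + (E[X])² = \frac{49}{9} + (\frac{7}{3})² = \frac{98}{9}
E[X(X-1)] = \frac{98}{9} - \frac{7}{3} = \frac{77}{9}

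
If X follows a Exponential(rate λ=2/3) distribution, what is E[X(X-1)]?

E[X(X-1)] = E[X² - X] = E[X²] - E[X]
E[X] = \frac{3}{2}
E[X²] = Var(X) + (E[X])² = \frac{9}{4} + (\frac{3}{2})² = \frac{9}{2}
E[X(X-1)] = \frac{9}{2} - \frac{3}{2} = 3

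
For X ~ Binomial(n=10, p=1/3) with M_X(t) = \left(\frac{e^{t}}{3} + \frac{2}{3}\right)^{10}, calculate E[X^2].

To find E[X^2], compute M^(2)(0):
M^(1)(t) = \frac{10 \left(\frac{e^{t}}{3} + \frac{2}{3}\right)^{9} e^{t}}{3}
M^(2)(t) = \frac{10 \left(\frac{e^{t}}{3} + \frac{2}{3}\right)^{9} e^{t}}{3} + 10 \left(\frac{e^{t}}{3} + \frac{2}{3}\right)^{8} e^{2 t}
M^(2)(0) = \frac{40}{3}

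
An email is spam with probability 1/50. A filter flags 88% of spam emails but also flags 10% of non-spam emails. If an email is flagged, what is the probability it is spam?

Let D = the rare event, + = positive/flagged.
P(D) = 1/50
P(+|D) = 88/100 = 22/25
P(+|D') = 10/100 = 1/10
P(+) = P(+|D)P(D) + P(+|D')P(D')
     = \frac{22}{25} × \frac{1}{50} + \frac{1}{10} × \frac{49}{50}
     = \frac{289}{2500}
P(D|+) = P(+|D)P(D)/P(+) = \frac{44}{289}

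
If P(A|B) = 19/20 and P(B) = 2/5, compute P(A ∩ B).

By definition, P(A|B) = P(A ∩ B) / P(B)
So P(A ∩ B) = P(A|B) × P(B)
= 19/20 × 2/5
= 19/50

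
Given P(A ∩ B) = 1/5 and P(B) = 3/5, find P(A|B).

P(A|B) = P(A ∩ B) / P(B)
= (1/5) / (3/5)
= 1/3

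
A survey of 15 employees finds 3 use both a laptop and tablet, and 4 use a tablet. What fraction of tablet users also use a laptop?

P(A ∩ B) = 3/15 = 1/5
P(B) = 4/15
P(A|B) = P(A ∩ B) / P(B) = (1/5) / (4/15) = 3/4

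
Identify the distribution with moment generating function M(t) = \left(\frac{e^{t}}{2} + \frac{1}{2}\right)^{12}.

The MGF M(t) = \left(\frac{e^{t}}{2} + \frac{1}{2}\right)^{12} is the standard form for the Binomial distribution.
Comparing with the known MGF formula identifies: Binomial(n=12, p=1/2)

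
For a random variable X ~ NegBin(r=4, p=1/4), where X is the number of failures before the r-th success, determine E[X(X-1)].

E[X(X-1)] = E[X² - X] = E[X²] - E[X]
E[X] = 12
E[X²] = Var(X) + (E[X])² = 48 + (12)² = 192
E[X(X-1)] = 192 - 12 = 180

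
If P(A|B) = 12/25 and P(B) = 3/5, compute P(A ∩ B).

By definition, P(A|B) = P(A ∩ B) / P(B)
So P(A ∩ B) = P(A|B) × P(B)
= 12/25 × 3/5
= 36/125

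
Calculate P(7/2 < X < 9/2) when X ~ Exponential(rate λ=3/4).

P(7/2 < X < 9/2) = ∫_{7/2}^{9/2} f(x) dx
where f(x) = \frac{3 e^{- \frac{3 x}{4}}}{4}
= - \frac{1 - e^{\frac{3}{4}}}{e^{\frac{27}{8}}}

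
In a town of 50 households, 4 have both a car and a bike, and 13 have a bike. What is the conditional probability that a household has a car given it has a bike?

P(A ∩ B) = 4/50 = 2/25
P(B) = 13/50
P(A|B) = P(A ∩ B) / P(B) = (2/25) / (13/50) = 4/13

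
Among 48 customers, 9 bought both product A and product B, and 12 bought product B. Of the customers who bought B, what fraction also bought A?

P(A ∩ B) = 9/48 = 3/16
P(B) = 12/48 = 1/4
P(A|B) = P(A ∩ B) / P(B) = (3/16) / (1/4) = 3/4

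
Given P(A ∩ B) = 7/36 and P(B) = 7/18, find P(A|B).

P(A|B) = P(A ∩ B) / P(B)
= (7/36) / (7/18)
= 1/2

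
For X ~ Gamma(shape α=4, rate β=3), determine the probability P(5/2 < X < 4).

P(5/2 < X < 4) = ∫_{5/2}^{4} f(x) dx
where f(x) = \frac{27 x^{3} e^{- 3 x}}{2}
= - \frac{373}{e^{12}} + \frac{1711}{16 e^{\frac{15}{2}}}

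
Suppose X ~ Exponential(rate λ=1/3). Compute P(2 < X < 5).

P(2 < X < 5) = ∫_{2}^{5} f(x) dx
where f(x) = \frac{e^{- \frac{x}{3}}}{3}
= - \frac{1 - e}{e^{\frac{5}{3}}}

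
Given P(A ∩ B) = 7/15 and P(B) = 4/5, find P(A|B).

P(A|B) = P(A ∩ B) / P(B)
= (7/15) / (4/5)
= 7/12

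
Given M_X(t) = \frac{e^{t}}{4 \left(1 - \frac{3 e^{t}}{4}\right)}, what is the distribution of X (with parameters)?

The MGF M(t) = \frac{e^{t}}{4 \left(1 - \frac{3 e^{t}}{4}\right)} is the standard form for the Geometric distribution.
Comparing with the known MGF formula identifies: Geometric(p=1/4), X = trial number of first success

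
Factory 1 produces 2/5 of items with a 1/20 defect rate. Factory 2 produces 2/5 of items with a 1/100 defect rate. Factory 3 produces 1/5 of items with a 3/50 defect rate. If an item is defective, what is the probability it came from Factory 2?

Using Bayes' theorem:
P(F1) = 2/5, P(D|F1) = 1/20
P(F2) = 2/5, P(D|F2) = 1/100
P(F3) = 1/5, P(D|F3) = 3/50
P(D) = P(D|F1)P(F1) + P(D|F2)P(F2) + P(D|F3)P(F3)
     = \frac{9}{250}
P(F2|D) = P(D|F2)P(F2) / P(D)
= \frac{1}{9}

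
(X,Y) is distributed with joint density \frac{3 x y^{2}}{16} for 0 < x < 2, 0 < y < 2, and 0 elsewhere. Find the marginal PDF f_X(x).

f_X(x) = ∫_0^2 f(x,y) dy
= ∫_0^2 \frac{3 x y^{2}}{16} dy
= \frac{x}{2} for 0 < x < 2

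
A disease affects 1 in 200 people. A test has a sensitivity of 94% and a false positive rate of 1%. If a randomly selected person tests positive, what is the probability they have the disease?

Let D = the rare event, + = positive/flagged.
P(D) = 1/200
P(+|D) = 94/100 = 47/50
P(+|D') = 1/100
P(+) = P(+|D)P(D) + P(+|D')P(D')
     = \frac{47}{50} × \frac{1}{200} + \frac{1}{100} × \frac{199}{200}
     = \frac{293}{20000}
P(D|+) = P(+|D)P(D)/P(+) = \frac{94}{293}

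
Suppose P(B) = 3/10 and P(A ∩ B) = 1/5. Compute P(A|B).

P(A|B) = P(A ∩ B) / P(B)
= (1/5) / (3/10)
= 2/3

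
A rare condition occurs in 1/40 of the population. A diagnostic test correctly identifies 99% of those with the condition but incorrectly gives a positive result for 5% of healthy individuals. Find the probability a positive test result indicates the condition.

Let D = the rare event, + = positive/flagged.
P(D) = 1/40
P(+|D) = 99/100
P(+|D') = 5/100 = 1/20
P(+) = P(+|D)P(D) + P(+|D')P(D')
     = \frac{99}{100} × \frac{1}{40} + \frac{1}{20} × \frac{39}{40}
     = \frac{147}{2000}
P(D|+) = P(+|D)P(D)/P(+) = \frac{33}{98}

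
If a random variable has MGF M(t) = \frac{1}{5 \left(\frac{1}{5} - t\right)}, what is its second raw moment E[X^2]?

To find E[X^2], compute M^(2)(0):
M^(1)(t) = \frac{1}{5 \left(\frac{1}{5} - t\right)^{2}}
M^(2)(t) = \frac{2}{5 \left(\frac{1}{5} - t\right)^{3}}
M^(2)(0) = 50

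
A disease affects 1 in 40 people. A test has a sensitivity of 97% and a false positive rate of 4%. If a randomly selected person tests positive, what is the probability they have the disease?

Let D = the rare event, + = positive/flagged.
P(D) = 1/40
P(+|D) = 97/100
P(+|D') = 4/100 = 1/25
P(+) = P(+|D)P(D) + P(+|D')P(D')
     = \frac{97}{100} × \frac{1}{40} + \frac{1}{25} × \frac{39}{40}
     = \frac{253}{4000}
P(D|+) = P(+|D)P(D)/P(+) = \frac{97}{253}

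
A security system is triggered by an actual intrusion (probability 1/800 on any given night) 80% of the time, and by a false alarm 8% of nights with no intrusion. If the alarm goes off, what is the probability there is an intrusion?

Let D = the rare event, + = positive/flagged.
P(D) = 1/800
P(+|D) = 80/100 = 4/5
P(+|D') = 8/100 = 2/25
P(+) = P(+|D)P(D) + P(+|D')P(D')
     = \frac{4}{5} × \frac{1}{800} + \frac{2}{25} × \frac{799}{800}
     = \frac{809}{10000}
P(D|+) = P(+|D)P(D)/P(+) = \frac{10}{809}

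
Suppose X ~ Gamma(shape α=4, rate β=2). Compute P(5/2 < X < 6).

P(5/2 < X < 6) = ∫_{5/2}^{6} f(x) dx
where f(x) = \frac{8 x^{3} e^{- 2 x}}{3}
= \frac{-1119 + 118 e^{7}}{3 e^{12}}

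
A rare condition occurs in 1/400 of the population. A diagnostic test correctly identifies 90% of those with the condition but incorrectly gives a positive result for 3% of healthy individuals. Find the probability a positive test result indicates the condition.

Let D = the rare event, + = positive/flagged.
P(D) = 1/400
P(+|D) = 90/100 = 9/10
P(+|D') = 3/100
P(+) = P(+|D)P(D) + P(+|D')P(D')
     = \frac{9}{10} × \frac{1}{400} + \frac{3}{100} × \frac{399}{400}
     = \frac{1287}{40000}
P(D|+) = P(+|D)P(D)/P(+) = \frac{10}{143}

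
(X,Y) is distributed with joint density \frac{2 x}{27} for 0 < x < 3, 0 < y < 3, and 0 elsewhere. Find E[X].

f_X(x) = ∫_0^3 \frac{2 x}{27} dy = \frac{2 x}{9}
E[X] = ∫_0^3 x × (\frac{2 x}{9}) dx = 2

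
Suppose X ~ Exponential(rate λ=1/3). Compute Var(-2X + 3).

For X ~ Exponential(rate λ=1/3):
Var(X) = 9
Var(-2X + 3) = (-2)² × Var(X) = 4 × 9 = 36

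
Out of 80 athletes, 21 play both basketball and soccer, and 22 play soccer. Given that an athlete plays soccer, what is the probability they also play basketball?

P(A ∩ B) = 21/80
P(B) = 22/80 = 11/40
P(A|B) = P(A ∩ B) / P(B) = (21/80) / (11/40) = 21/22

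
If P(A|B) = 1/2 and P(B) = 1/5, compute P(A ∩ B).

By definition, P(A|B) = P(A ∩ B) / P(B)
So P(A ∩ B) = P(A|B) × P(B)
= 1/2 × 1/5
= 1/10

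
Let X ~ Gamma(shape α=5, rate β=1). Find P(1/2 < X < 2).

P(1/2 < X < 2) = ∫_{1/2}^{2} f(x) dx
where f(x) = \frac{x^{4} e^{- x}}{24}
= - \frac{7}{e^{2}} + \frac{211}{128 e^{\frac{1}{2}}}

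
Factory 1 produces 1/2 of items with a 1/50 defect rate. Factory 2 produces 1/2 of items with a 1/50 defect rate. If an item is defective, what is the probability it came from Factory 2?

Using Bayes' theorem:
P(F1) = 1/2, P(D|F1) = 1/50
P(F2) = 1/2, P(D|F2) = 1/50
P(D) = P(D|F1)P(F1) + P(D|F2)P(F2)
     = \frac{1}{50}
P(F2|D) = P(D|F2)P(F2) / P(D)
= \frac{1}{2}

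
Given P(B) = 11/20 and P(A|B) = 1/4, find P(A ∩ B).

By definition, P(A|B) = P(A ∩ B) / P(B)
So P(A ∩ B) = P(A|B) × P(B)
= 1/4 × 11/20
= 11/80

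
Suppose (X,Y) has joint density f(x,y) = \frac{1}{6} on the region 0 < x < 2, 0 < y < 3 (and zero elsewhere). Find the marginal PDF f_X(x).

f_X(x) = ∫_0^3 f(x,y) dy
= ∫_0^3 \frac{1}{6} dy
= \frac{1}{2} for 0 < x < 2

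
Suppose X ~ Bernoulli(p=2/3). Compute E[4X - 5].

For X ~ Bernoulli(p=2/3):
E[X] = \frac{2}{3}
E[4X - 5] = 4 × E[X] - 5 = - \frac{7}{3}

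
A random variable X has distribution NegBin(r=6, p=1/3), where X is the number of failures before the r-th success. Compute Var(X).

For X ~ NegBin(r=6, p=1/3), where X is the number of failures before the r-th success:
Var(X) = 36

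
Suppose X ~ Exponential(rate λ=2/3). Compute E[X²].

Using the identity E[X²] = Var(X) + (E[X])²:
E[X] = \frac{3}{2}
Var(X) = \frac{9}{4}
E[X²] = \frac{9}{4} + (\frac{3}{2})²
= \frac{9}{2}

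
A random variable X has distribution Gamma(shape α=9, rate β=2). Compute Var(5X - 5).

For X ~ Gamma(shape α=9, rate β=2):
Var(X) = \frac{9}{4}
Var(5X - 5) = (5)² × Var(X) = 25 × \frac{9}{4} = \frac{225}{4}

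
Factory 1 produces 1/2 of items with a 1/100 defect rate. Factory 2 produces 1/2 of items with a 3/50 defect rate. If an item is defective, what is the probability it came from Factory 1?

Using Bayes' theorem:
P(F1) = 1/2, P(D|F1) = 1/100
P(F2) = 1/2, P(D|F2) = 3/50
P(D) = P(D|F1)P(F1) + P(D|F2)P(F2)
     = \frac{7}{200}
P(F1|D) = P(D|F1)P(F1) / P(D)
= \frac{1}{7}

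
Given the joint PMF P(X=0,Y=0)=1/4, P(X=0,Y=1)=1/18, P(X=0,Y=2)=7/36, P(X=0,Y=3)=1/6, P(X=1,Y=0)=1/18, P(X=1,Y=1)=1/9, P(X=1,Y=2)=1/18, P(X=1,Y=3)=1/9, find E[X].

First find marginal of X:
P(X=0) = 2/3
P(X=1) = 1/3
E[X] = 0 × 2/3 + 1 × 1/3 = 1/3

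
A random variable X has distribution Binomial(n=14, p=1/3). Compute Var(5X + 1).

For X ~ Binomial(n=14, p=1/3):
Var(X) = \frac{28}{9}
Var(5X + 1) = (5)² × Var(X) = 25 × \frac{28}{9} = \frac{700}{9}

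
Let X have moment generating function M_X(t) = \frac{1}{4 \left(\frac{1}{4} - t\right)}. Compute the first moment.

To find E[X], compute M^(1)(0):
M^(1)(t) = \frac{1}{4 \left(\frac{1}{4} - t\right)^{2}}
M^(1)(0) = 4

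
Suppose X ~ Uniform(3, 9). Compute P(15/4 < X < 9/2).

P(15/4 < X < 9/2) = ∫_{15/4}^{9/2} f(x) dx
where f(x) = \frac{1}{6}
= \frac{1}{8}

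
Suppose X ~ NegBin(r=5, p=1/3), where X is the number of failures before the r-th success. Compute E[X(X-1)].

E[X(X-1)] = E[X² - X] = E[X²] - E[X]
E[X] = 10
E[X²] = Var(X) + (E[X])² = 30 + (10)² = 130
E[X(X-1)] = 130 - 10 = 120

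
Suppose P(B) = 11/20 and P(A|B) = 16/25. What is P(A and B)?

By definition, P(A|B) = P(A ∩ B) / P(B)
So P(A ∩ B) = P(A|B) × P(B)
= 16/25 × 11/20
= 44/125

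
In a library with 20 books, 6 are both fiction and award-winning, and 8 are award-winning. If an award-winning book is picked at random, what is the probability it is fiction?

P(A ∩ B) = 6/20 = 3/10
P(B) = 8/20 = 2/5
P(A|B) = P(A ∩ B) / P(B) = (3/10) / (2/5) = 3/4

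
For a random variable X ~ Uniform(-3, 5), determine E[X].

For X ~ Uniform(-3, 5), the expected value is:
E[X] = 1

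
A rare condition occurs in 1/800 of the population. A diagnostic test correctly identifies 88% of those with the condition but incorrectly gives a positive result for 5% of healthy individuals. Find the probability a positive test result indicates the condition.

Let D = the rare event, + = positive/flagged.
P(D) = 1/800
P(+|D) = 88/100 = 22/25
P(+|D') = 5/100 = 1/20
P(+) = P(+|D)P(D) + P(+|D')P(D')
     = \frac{22}{25} × \frac{1}{800} + \frac{1}{20} × \frac{799}{800}
     = \frac{4083}{80000}
P(D|+) = P(+|D)P(D)/P(+) = \frac{88}{4083}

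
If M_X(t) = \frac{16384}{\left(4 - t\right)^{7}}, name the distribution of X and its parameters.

The MGF M(t) = \frac{16384}{\left(4 - t\right)^{7}} is the standard form for the Gamma distribution.
Comparing with the known MGF formula identifies: Gamma(shape α=7, rate β=4)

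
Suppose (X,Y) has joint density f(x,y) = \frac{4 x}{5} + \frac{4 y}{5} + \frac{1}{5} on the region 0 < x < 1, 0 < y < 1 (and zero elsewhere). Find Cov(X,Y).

E[XY] = ∫∫ xy × f(x,y) dx dy = \frac{19}{60}
E[X] = \frac{17}{30}
E[Y] = \frac{17}{30}
Cov(X,Y) = E[XY] - E[X]E[Y] = - \frac{1}{225}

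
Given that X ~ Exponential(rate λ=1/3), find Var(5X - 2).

For X ~ Exponential(rate λ=1/3):
Var(X) = 9
Var(5X - 2) = (5)² × Var(X) = 25 × 9 = 225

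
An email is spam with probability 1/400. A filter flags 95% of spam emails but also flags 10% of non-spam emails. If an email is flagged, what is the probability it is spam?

Let D = the rare event, + = positive/flagged.
P(D) = 1/400
P(+|D) = 95/100 = 19/20
P(+|D') = 10/100 = 1/10
P(+) = P(+|D)P(D) + P(+|D')P(D')
     = \frac{19}{20} × \frac{1}{400} + \frac{1}{10} × \frac{399}{400}
     = \frac{817}{8000}
P(D|+) = P(+|D)P(D)/P(+) = \frac{1}{43}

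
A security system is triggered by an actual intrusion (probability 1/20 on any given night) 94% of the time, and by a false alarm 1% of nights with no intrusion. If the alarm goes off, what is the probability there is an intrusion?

Let D = the rare event, + = positive/flagged.
P(D) = 1/20
P(+|D) = 94/100 = 47/50
P(+|D') = 1/100
P(+) = P(+|D)P(D) + P(+|D')P(D')
     = \frac{47}{50} × \frac{1}{20} + \frac{1}{100} × \frac{19}{20}
     = \frac{113}{2000}
P(D|+) = P(+|D)P(D)/P(+) = \frac{94}{113}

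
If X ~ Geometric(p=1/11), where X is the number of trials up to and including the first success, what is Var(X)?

For X ~ Geometric(p=1/11), where X is the number of trials up to and including the first success:
Var(X) = 110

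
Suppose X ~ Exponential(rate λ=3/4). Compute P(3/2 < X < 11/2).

P(3/2 < X < 11/2) = ∫_{3/2}^{11/2} f(x) dx
where f(x) = \frac{3 e^{- \frac{3 x}{4}}}{4}
= - \frac{1 - e^{3}}{e^{\frac{33}{8}}}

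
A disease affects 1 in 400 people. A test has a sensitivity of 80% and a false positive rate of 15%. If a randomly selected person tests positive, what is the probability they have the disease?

Let D = the rare event, + = positive/flagged.
P(D) = 1/400
P(+|D) = 80/100 = 4/5
P(+|D') = 15/100 = 3/20
P(+) = P(+|D)P(D) + P(+|D')P(D')
     = \frac{4}{5} × \frac{1}{400} + \frac{3}{20} × \frac{399}{400}
     = \frac{1213}{8000}
P(D|+) = P(+|D)P(D)/P(+) = \frac{16}{1213}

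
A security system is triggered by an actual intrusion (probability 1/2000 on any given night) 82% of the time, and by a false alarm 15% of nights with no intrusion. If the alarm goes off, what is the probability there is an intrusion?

Let D = the rare event, + = positive/flagged.
P(D) = 1/2000
P(+|D) = 82/100 = 41/50
P(+|D') = 15/100 = 3/20
P(+) = P(+|D)P(D) + P(+|D')P(D')
     = \frac{41}{50} × \frac{1}{2000} + \frac{3}{20} × \frac{1999}{2000}
     = \frac{30067}{200000}
P(D|+) = P(+|D)P(D)/P(+) = \frac{82}{30067}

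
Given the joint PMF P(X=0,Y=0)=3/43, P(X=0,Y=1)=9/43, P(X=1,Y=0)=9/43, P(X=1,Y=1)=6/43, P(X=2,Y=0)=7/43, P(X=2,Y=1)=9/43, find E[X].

First find marginal of X:
P(X=0) = 12/43
P(X=1) = 15/43
P(X=2) = 16/43
E[X] = 0 × 12/43 + 1 × 15/43 + 2 × 16/43 = 47/43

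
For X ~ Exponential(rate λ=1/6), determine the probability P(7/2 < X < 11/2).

P(7/2 < X < 11/2) = ∫_{7/2}^{11/2} f(x) dx
where f(x) = \frac{e^{- \frac{x}{6}}}{6}
= - \frac{1 - e^{\frac{1}{3}}}{e^{\frac{11}{12}}}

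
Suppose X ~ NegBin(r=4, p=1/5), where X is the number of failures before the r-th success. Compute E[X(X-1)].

E[X(X-1)] = E[X² - X] = E[X²] - E[X]
E[X] = 16
E[X²] = Var(X) + (E[X])² = 80 + (16)² = 336
E[X(X-1)] = 336 - 16 = 320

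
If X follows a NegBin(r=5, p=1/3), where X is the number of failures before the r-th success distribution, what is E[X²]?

Using the identity E[X²] = Var(X) + (E[X])²:
E[X] = 10
Var(X) = 30
E[X²] = 30 + (10)²
= 130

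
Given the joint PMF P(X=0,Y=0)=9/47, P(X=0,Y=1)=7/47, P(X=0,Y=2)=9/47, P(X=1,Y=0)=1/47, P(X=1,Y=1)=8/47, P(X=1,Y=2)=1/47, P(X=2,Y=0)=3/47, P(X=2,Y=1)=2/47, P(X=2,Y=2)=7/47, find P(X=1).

P(X=1) = P(X=1,Y=0) + P(X=1,Y=1) + P(X=1,Y=2)
= 1/47 + 8/47 + 1/47
= 10/47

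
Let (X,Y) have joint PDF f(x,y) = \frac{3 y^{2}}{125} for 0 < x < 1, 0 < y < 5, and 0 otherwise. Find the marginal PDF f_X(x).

f_X(x) = ∫_0^5 f(x,y) dy
= ∫_0^5 \frac{3 y^{2}}{125} dy
= 1 for 0 < x < 1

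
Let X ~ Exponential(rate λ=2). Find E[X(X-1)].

E[X(X-1)] = E[X² - X] = E[X²] - E[X]
E[X] = \frac{1}{2}
E[X²] = Var(X) + (E[X])² = \frac{1}{4} + (\frac{1}{2})² = \frac{1}{2}
E[X(X-1)] = \frac{1}{2} - \frac{1}{2} = 0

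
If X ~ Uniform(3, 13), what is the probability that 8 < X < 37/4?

P(8 < X < 37/4) = ∫_{8}^{37/4} f(x) dx
where f(x) = \frac{1}{10}
= \frac{1}{8}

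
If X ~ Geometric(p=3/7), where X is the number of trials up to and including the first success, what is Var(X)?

For X ~ Geometric(p=3/7), where X is the number of trials up to and including the first success:
Var(X) = \frac{28}{9}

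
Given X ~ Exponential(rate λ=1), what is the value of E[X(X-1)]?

E[X(X-1)] = E[X² - X] = E[X²] - E[X]
E[X] = 1
E[X²] = Var(X) + (E[X])² = 1 + (1)² = 2
E[X(X-1)] = 2 - 1 = 1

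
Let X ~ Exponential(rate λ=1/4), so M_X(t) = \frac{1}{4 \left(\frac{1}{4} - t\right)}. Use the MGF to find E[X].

To find E[X], compute M^(1)(0):
M^(1)(t) = \frac{1}{4 \left(\frac{1}{4} - t\right)^{2}}
M^(1)(0) = 4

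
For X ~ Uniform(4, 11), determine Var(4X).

For X ~ Uniform(4, 11):
Var(X) = \frac{49}{12}
Var(4X) = (4)² × Var(X) = 16 × \frac{49}{12} = \frac{196}{3}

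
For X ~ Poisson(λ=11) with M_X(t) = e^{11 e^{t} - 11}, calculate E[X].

To find E[X], compute M^(1)(0):
M^(1)(t) = 11 e^{t} e^{11 e^{t} - 11}
M^(1)(0) = 11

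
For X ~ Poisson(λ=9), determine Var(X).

For X ~ Poisson(λ=9):
Var(X) = 9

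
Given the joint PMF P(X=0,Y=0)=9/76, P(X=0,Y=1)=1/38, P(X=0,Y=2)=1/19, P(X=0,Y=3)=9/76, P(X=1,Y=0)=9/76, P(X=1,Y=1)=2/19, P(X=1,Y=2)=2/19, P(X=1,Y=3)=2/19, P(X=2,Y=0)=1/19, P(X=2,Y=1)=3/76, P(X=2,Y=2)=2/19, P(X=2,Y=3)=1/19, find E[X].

First find marginal of X:
P(X=0) = 6/19
P(X=1) = 33/76
P(X=2) = 1/4
E[X] = 0 × 6/19 + 1 × 33/76 + 2 × 1/4 = 71/76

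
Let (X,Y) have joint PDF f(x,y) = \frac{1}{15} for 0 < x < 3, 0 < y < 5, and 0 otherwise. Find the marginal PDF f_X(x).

f_X(x) = ∫_0^5 f(x,y) dy
= ∫_0^5 \frac{1}{15} dy
= \frac{1}{3} for 0 < x < 3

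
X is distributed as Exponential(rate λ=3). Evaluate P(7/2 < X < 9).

P(7/2 < X < 9) = ∫_{7/2}^{9} f(x) dx
where f(x) = 3 e^{- 3 x}
= - \frac{1}{e^{27}} + e^{- \frac{21}{2}}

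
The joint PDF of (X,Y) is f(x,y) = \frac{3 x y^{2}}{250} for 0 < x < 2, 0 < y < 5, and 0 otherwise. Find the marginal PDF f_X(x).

f_X(x) = ∫_0^5 f(x,y) dy
= ∫_0^5 \frac{3 x y^{2}}{250} dy
= \frac{x}{2} for 0 < x < 2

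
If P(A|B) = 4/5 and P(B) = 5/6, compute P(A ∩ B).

By definition, P(A|B) = P(A ∩ B) / P(B)
So P(A ∩ B) = P(A|B) × P(B)
= 4/5 × 5/6
= 2/3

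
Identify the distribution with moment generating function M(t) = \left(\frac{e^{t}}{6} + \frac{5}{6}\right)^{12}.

The MGF M(t) = \left(\frac{e^{t}}{6} + \frac{5}{6}\right)^{12} is the standard form for the Binomial distribution.
Comparing with the known MGF formula identifies: Binomial(n=12, p=1/6)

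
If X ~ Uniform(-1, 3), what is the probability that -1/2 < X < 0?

P(-1/2 < X < 0) = ∫_{-1/2}^{0} f(x) dx
where f(x) = \frac{1}{4}
= \frac{1}{8}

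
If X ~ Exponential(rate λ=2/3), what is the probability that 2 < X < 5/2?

P(2 < X < 5/2) = ∫_{2}^{5/2} f(x) dx
where f(x) = \frac{2 e^{- \frac{2 x}{3}}}{3}
= - \frac{1 - e^{\frac{1}{3}}}{e^{\frac{5}{3}}}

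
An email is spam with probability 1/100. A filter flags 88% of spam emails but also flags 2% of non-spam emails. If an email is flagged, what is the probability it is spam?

Let D = the rare event, + = positive/flagged.
P(D) = 1/100
P(+|D) = 88/100 = 22/25
P(+|D') = 2/100 = 1/50
P(+) = P(+|D)P(D) + P(+|D')P(D')
     = \frac{22}{25} × \frac{1}{100} + \frac{1}{50} × \frac{99}{100}
     = \frac{143}{5000}
P(D|+) = P(+|D)P(D)/P(+) = \frac{4}{13}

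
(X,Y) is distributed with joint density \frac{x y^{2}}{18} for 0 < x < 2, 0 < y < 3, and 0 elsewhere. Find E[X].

f_X(x) = ∫_0^3 \frac{x y^{2}}{18} dy = \frac{x}{2}
E[X] = ∫_0^2 x × (\frac{x}{2}) dx = \frac{4}{3}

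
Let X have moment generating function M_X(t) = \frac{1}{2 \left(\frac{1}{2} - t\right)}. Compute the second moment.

To find E[X^2], compute M^(2)(0):
M^(1)(t) = \frac{1}{2 \left(\frac{1}{2} - t\right)^{2}}
M^(2)(t) = \frac{1}{\left(\frac{1}{2} - t\right)^{3}}
M^(2)(0) = 8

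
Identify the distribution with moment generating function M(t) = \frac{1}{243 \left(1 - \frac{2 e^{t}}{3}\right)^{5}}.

The MGF M(t) = \frac{1}{243 \left(1 - \frac{2 e^{t}}{3}\right)^{5}} is the standard form for the NegativeBinomial distribution.
Comparing with the known MGF formula identifies: NegBin(r=5, p=1/3), X = failures before r-th success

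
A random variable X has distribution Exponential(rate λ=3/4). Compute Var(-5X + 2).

For X ~ Exponential(rate λ=3/4):
Var(X) = \frac{16}{9}
Var(-5X + 2) = (-5)² × Var(X) = 25 × \frac{16}{9} = \frac{400}{9}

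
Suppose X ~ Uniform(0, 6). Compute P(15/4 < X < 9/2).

P(15/4 < X < 9/2) = ∫_{15/4}^{9/2} f(x) dx
where f(x) = \frac{1}{6}
= \frac{1}{8}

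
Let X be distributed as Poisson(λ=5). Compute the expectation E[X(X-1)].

E[X(X-1)] = E[X² - X] = E[X²] - E[X]
E[X] = 5
E[X²] = Var(X) + (E[X])² = 5 + (5)² = 30
E[X(X-1)] = 30 - 5 = 25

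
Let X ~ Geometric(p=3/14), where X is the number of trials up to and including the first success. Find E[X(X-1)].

E[X(X-1)] = E[X² - X] = E[X²] - E[X]
E[X] = \frac{14}{3}
E[X²] = Var(X) + (E[X])² = \frac{154}{9} + (\frac{14}{3})² = \frac{350}{9}
E[X(X-1)] = \frac{350}{9} - \frac{14}{3} = \frac{308}{9}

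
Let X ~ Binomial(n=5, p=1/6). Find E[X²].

Using the identity E[X²] = Var(X) + (E[X])²:
E[X] = \frac{5}{6}
Var(X) = \frac{25}{36}
E[X²] = \frac{25}{36} + (\frac{5}{6})²
= \frac{25}{18}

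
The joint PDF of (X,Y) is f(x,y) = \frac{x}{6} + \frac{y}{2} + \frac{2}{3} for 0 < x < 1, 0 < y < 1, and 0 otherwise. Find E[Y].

E[Y] = ∫_0^1 ∫_0^1 y × f(x,y) dx dy
= \frac{13}{24}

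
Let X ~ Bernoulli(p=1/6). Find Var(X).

For X ~ Bernoulli(p=1/6):
Var(X) = \frac{5}{36}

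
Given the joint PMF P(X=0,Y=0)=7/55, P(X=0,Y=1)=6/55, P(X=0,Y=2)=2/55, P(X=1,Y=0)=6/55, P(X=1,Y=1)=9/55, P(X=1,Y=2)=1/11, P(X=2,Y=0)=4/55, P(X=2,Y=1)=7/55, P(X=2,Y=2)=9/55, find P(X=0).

P(X=0) = P(X=0,Y=0) + P(X=0,Y=1) + P(X=0,Y=2)
= 7/55 + 6/55 + 2/55
= 3/11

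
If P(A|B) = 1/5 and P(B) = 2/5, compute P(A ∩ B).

By definition, P(A|B) = P(A ∩ B) / P(B)
So P(A ∩ B) = P(A|B) × P(B)
= 1/5 × 2/5
= 2/25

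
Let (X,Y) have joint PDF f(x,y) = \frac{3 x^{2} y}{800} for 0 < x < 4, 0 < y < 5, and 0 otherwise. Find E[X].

f_X(x) = ∫_0^5 \frac{3 x^{2} y}{800} dy = \frac{3 x^{2}}{64}
E[X] = ∫_0^4 x × (\frac{3 x^{2}}{64}) dx = 3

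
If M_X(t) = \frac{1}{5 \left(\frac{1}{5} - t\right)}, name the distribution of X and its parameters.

The MGF M(t) = \frac{1}{5 \left(\frac{1}{5} - t\right)} is the standard form for the Exponential distribution.
Comparing with the known MGF formula identifies: Exponential(rate λ=1/5)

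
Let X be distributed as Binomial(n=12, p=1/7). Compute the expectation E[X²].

Using the identity E[X²] = Var(X) + (E[X])²:
E[X] = \frac{12}{7}
Var(X) = \frac{72}{49}
E[X²] = \frac{72}{49} + (\frac{12}{7})²
= \frac{216}{49}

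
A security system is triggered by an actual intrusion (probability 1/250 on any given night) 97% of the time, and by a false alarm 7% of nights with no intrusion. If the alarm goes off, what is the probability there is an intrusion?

Let D = the rare event, + = positive/flagged.
P(D) = 1/250
P(+|D) = 97/100
P(+|D') = 7/100
P(+) = P(+|D)P(D) + P(+|D')P(D')
     = \frac{97}{100} × \frac{1}{250} + \frac{7}{100} × \frac{249}{250}
     = \frac{46}{625}
P(D|+) = P(+|D)P(D)/P(+) = \frac{97}{1840}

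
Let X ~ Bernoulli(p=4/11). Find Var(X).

For X ~ Bernoulli(p=4/11):
Var(X) = \frac{28}{121}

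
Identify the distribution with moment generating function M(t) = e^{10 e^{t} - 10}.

The MGF M(t) = e^{10 e^{t} - 10} is the standard form for the Poisson distribution.
Comparing with the known MGF formula identifies: Poisson(λ=10)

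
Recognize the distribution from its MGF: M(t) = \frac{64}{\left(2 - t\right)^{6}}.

The MGF M(t) = \frac{64}{\left(2 - t\right)^{6}} is the standard form for the Gamma distribution.
Comparing with the known MGF formula identifies: Gamma(shape α=6, rate β=2)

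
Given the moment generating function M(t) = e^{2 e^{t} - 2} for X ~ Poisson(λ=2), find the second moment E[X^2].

To find E[X^2], compute M^(2)(0):
M^(1)(t) = 2 e^{t} e^{2 e^{t} - 2}
M^(2)(t) = 4 e^{2 t} e^{2 e^{t} - 2} + 2 e^{t} e^{2 e^{t} - 2}
M^(2)(0) = 6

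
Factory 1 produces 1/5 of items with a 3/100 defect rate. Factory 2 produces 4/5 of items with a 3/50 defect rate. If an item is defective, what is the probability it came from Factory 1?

Using Bayes' theorem:
P(F1) = 1/5, P(D|F1) = 3/100
P(F2) = 4/5, P(D|F2) = 3/50
P(D) = P(D|F1)P(F1) + P(D|F2)P(F2)
     = \frac{27}{500}
P(F1|D) = P(D|F1)P(F1) / P(D)
= \frac{1}{9}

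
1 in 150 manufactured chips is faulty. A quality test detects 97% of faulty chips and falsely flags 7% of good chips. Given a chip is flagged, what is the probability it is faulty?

Let D = the rare event, + = positive/flagged.
P(D) = 1/150
P(+|D) = 97/100
P(+|D') = 7/100
P(+) = P(+|D)P(D) + P(+|D')P(D')
     = \frac{97}{100} × \frac{1}{150} + \frac{7}{100} × \frac{149}{150}
     = \frac{19}{250}
P(D|+) = P(+|D)P(D)/P(+) = \frac{97}{1140}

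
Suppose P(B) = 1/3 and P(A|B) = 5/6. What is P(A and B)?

By definition, P(A|B) = P(A ∩ B) / P(B)
So P(A ∩ B) = P(A|B) × P(B)
= 5/6 × 1/3
= 5/18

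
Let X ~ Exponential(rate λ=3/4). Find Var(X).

For X ~ Exponential(rate λ=3/4):
Var(X) = \frac{16}{9}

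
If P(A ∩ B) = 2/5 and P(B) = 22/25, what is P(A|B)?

P(A|B) = P(A ∩ B) / P(B)
= (2/5) / (22/25)
= 5/11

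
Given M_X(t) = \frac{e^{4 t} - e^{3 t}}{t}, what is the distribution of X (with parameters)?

The MGF M(t) = \frac{e^{4 t} - e^{3 t}}{t} is the standard form for the Uniform distribution.
Comparing with the known MGF formula identifies: Uniform(3, 4)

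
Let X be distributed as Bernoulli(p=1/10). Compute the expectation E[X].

For X ~ Bernoulli(p=1/10), the expected value is:
E[X] = \frac{1}{10}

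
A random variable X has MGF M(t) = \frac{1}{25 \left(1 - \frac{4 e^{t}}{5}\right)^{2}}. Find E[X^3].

To find E[X^3], compute M^(3)(0):
M^(1)(t) = \frac{8 e^{t}}{125 \left(1 - \frac{4 e^{t}}{5}\right)^{3}}
M^(2)(t) = \frac{8 e^{t}}{125 \left(1 - \frac{4 e^{t}}{5}\right)^{3}} + \frac{96 e^{2 t}}{625 \left(1 - \frac{4 e^{t}}{5}\right)^{4}}
M^(3)(t) = \frac{8 e^{t}}{125 \left(1 - \frac{4 e^{t}}{5}\right)^{3}} + \frac{288 e^{2 t}}{625 \left(1 - \frac{4 e^{t}}{5}\right)^{4}} + \frac{1536 e^{3 t}}{3125 \left(1 - \frac{4 e^{t}}{5}\right)^{5}}
M^(3)(0) = 1832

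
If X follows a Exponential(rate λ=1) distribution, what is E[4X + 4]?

For X ~ Exponential(rate λ=1):
E[X] = 1
E[4X + 4] = 4 × E[X] + 4 = 8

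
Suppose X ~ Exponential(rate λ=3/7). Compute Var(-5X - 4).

For X ~ Exponential(rate λ=3/7):
Var(X) = \frac{49}{9}
Var(-5X - 4) = (-5)² × Var(X) = 25 × \frac{49}{9} = \frac{1225}{9}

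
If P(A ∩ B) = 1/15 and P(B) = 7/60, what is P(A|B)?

P(A|B) = P(A ∩ B) / P(B)
= (1/15) / (7/60)
= 4/7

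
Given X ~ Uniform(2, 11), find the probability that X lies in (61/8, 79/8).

P(61/8 < X < 79/8) = ∫_{61/8}^{79/8} f(x) dx
where f(x) = \frac{1}{9}
= \frac{1}{4}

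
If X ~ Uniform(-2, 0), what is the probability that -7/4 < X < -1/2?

P(-7/4 < X < -1/2) = ∫_{-7/4}^{-1/2} f(x) dx
where f(x) = \frac{1}{2}
= \frac{5}{8}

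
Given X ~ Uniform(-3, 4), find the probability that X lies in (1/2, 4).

P(1/2 < X < 4) = ∫_{1/2}^{4} f(x) dx
where f(x) = \frac{1}{7}
= \frac{1}{2}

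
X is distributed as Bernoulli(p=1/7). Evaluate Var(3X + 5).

For X ~ Bernoulli(p=1/7):
Var(X) = \frac{6}{49}
Var(3X + 5) = (3)² × Var(X) = 9 × \frac{6}{49} = \frac{54}{49}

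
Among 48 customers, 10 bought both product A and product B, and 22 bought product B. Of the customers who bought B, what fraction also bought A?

P(A ∩ B) = 10/48 = 5/24
P(B) = 22/48 = 11/24
P(A|B) = P(A ∩ B) / P(B) = (5/24) / (11/24) = 5/11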